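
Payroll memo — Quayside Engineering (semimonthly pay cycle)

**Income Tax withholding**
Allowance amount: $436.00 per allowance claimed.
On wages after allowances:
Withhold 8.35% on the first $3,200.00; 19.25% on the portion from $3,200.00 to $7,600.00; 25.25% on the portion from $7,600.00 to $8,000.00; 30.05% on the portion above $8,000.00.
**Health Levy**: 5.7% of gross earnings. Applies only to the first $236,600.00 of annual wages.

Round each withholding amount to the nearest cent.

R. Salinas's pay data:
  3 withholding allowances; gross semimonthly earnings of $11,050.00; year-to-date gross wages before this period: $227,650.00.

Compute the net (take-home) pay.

Income Tax: taxable = $11,050.00 − 3×$436.00 = $9,742.00
  $1,215.20 + 30.05% × ($9,742.00 − $8,000.00) = $1,215.20 + 30.05% × $1,742.00 = $1,738.67
Health Levy: cap $236,600.00 − YTD $227,650.00 = $8,950.00 subject; 5.7% × $8,950.00 = $510.15
Total withheld: $1,738.67 + $510.15 = $2,248.82
Net pay: $11,050.00 − $2,248.82 = $8,801.18

$8,801.18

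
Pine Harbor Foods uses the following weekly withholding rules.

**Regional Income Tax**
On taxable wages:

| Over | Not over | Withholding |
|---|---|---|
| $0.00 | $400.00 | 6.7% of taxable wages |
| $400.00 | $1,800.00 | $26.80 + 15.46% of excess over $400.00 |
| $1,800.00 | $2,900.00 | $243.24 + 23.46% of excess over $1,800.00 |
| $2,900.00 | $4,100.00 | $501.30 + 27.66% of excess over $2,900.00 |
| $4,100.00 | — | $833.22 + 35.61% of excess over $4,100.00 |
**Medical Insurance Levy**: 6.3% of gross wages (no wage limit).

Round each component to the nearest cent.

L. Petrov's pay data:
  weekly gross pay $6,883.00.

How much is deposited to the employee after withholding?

Regional Income Tax: taxable = $6,883.00
  $833.22 + 35.61% × ($6,883.00 − $4,100.00) = $833.22 + 35.61% × $2,783.00 = $1,824.25
Medical Insurance Levy: 6.3% × $6,883.00 = $433.63
Total withheld: $1,824.25 + $433.63 = $2,257.88
Net pay: $6,883.00 − $2,257.88 = $4,625.12

$4,625.12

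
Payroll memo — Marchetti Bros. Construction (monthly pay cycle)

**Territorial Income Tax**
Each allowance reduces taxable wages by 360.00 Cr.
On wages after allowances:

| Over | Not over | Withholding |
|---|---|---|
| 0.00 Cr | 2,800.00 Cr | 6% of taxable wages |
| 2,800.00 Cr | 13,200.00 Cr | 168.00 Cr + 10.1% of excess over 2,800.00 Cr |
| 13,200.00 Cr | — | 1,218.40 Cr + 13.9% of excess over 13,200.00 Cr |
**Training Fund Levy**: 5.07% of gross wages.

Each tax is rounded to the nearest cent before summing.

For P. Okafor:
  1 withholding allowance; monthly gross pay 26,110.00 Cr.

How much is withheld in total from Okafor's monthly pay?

Territorial Income Tax: taxable = 26,110.00 Cr − 1×360.00 Cr = 25,750.00 Cr
  1,218.40 Cr + 13.9% × (25,750.00 Cr − 13,200.00 Cr) = 1,218.40 Cr + 13.9% × 12,550.00 Cr = 2,962.85 Cr
Training Fund Levy: 5.07% × 26,110.00 Cr = 1,323.78 Cr
Total: 2,962.85 Cr + 1,323.78 Cr = 4,286.63 Cr

4,286.63 Cr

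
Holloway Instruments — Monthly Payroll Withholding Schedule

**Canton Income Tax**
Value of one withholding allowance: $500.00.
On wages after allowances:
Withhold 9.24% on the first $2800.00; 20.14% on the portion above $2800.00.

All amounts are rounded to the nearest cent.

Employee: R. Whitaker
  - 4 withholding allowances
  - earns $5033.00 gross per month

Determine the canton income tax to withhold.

Canton Income Tax: taxable = $5033.00 − 4×$500.00 = $3033.00
  $258.72 + 20.14% × ($3033.00 − $2800.00) = $258.72 + 20.14% × $233.00 = $305.65

$305.65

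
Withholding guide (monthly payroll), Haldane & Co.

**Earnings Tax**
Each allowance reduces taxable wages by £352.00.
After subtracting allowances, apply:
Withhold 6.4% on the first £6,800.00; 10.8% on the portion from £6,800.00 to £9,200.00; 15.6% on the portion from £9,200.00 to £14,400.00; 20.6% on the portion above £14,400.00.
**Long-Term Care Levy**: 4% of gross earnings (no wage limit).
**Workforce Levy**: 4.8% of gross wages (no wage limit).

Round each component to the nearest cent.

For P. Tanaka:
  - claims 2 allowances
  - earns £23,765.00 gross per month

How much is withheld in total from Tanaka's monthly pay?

Earnings Tax: taxable = £23,765.00 − 2×£352.00 = £23,061.00
  £1,505.60 + 20.6% × (£23,061.00 − £14,400.00) = £1,505.60 + 20.6% × £8,661.00 = £3,289.77
Long-Term Care Levy: 4% × £23,765.00 = £950.60
Workforce Levy: 4.8% × £23,765.00 = £1,140.72
Total: £3,289.77 + £950.60 + £1,140.72 = £5,381.09

£5,381.09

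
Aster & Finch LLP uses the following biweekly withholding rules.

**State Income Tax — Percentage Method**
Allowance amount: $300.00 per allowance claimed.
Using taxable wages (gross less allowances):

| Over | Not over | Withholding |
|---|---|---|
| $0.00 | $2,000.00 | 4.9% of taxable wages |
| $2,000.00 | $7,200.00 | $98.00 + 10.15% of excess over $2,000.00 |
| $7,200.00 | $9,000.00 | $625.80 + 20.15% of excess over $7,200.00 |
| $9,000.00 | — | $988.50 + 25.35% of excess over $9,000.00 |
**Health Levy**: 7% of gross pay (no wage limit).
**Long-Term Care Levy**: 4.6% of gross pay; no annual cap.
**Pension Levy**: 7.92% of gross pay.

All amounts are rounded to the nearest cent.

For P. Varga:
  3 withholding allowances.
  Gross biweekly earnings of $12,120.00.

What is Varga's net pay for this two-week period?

State Income Tax: taxable = $12,120.00 − 3×$300.00 = $11,220.00
  $988.50 + 25.35% × ($11,220.00 − $9,000.00) = $988.50 + 25.35% × $2,220.00 = $1,551.27
Health Levy: 7% × $12,120.00 = $848.40
Long-Term Care Levy: 4.6% × $12,120.00 = $557.52
Pension Levy: 7.92% × $12,120.00 = $959.90
Total withheld: $1,551.27 + $848.40 + $557.52 + $959.90 = $3,917.09
Net pay: $12,120.00 − $3,917.09 = $8,202.91

$8,202.91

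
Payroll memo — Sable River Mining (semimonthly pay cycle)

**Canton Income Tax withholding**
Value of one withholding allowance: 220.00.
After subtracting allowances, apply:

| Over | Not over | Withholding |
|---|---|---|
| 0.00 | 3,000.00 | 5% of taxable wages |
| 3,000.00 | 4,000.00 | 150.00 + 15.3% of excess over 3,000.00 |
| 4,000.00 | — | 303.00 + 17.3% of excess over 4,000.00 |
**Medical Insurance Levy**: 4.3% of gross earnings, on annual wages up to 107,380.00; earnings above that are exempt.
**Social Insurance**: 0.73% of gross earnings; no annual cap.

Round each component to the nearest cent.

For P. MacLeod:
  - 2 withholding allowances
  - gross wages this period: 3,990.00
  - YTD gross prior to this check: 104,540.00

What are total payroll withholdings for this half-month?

Canton Income Tax: taxable = 3,990.00 − 2×220.00 = 3,550.00
  150.00 + 15.3% × (3,550.00 − 3,000.00) = 150.00 + 15.3% × 550.00 = 234.15
Medical Insurance Levy: cap 107,380.00 − YTD 104,540.00 = 2,840.00 subject; 4.3% × 2,840.00 = 122.12
Social Insurance: 0.73% × 3,990.00 = 29.13
Total: 234.15 + 122.12 + 29.13 = 385.40

385.40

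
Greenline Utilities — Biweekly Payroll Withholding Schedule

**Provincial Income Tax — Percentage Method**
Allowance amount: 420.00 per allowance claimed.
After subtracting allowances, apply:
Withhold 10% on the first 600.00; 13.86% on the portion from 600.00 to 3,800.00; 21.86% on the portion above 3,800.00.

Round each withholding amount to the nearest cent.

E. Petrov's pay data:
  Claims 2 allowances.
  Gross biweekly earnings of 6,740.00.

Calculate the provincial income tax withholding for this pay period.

962.58

Provincial Income Tax: taxable = 6,740.00 − 2×420.00 = 5,900.00
  503.52 + 21.86% × (5,900.00 − 3,800.00) = 503.52 + 21.86% × 2,100.00 = 962.58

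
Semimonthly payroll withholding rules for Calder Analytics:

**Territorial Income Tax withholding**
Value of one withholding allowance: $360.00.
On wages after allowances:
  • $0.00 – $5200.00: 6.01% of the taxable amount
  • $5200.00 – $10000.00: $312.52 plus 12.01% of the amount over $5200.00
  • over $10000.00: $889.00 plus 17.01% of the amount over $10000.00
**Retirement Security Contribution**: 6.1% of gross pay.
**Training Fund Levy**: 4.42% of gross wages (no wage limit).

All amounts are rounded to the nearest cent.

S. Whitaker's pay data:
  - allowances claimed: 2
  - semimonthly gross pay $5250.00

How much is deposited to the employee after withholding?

$4425.45

Territorial Income Tax: taxable = $5250.00 − 2×$360.00 = $4530.00
  6.01% × $4530.00 = $272.25
Retirement Security Contribution: 6.1% × $5250.00 = $320.25
Training Fund Levy: 4.42% × $5250.00 = $232.05
Total withheld: $272.25 + $320.25 + $232.05 = $824.55
Net pay: $5250.00 − $824.55 = $4425.45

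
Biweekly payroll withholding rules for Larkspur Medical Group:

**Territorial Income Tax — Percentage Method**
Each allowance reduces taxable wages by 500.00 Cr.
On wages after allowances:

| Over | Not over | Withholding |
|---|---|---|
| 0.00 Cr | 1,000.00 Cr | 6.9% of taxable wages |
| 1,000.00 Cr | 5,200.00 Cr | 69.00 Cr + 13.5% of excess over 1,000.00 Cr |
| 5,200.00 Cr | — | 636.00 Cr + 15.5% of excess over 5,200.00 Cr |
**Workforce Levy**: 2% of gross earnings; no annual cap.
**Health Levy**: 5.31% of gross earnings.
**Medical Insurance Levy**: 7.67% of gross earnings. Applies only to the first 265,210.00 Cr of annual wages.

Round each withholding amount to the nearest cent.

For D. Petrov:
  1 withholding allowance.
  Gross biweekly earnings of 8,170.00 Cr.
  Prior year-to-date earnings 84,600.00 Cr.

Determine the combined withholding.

2,242.72 Cr

Territorial Income Tax: taxable = 8,170.00 Cr − 1×500.00 Cr = 7,670.00 Cr
  636.00 Cr + 15.5% × (7,670.00 Cr − 5,200.00 Cr) = 636.00 Cr + 15.5% × 2,470.00 Cr = 1,018.85 Cr
Workforce Levy: 2% × 8,170.00 Cr = 163.40 Cr
Health Levy: 5.31% × 8,170.00 Cr = 433.83 Cr
Medical Insurance Levy: 7.67% × 8,170.00 Cr = 626.64 Cr
Total: 1,018.85 Cr + 163.40 Cr + 433.83 Cr + 626.64 Cr = 2,242.72 Cr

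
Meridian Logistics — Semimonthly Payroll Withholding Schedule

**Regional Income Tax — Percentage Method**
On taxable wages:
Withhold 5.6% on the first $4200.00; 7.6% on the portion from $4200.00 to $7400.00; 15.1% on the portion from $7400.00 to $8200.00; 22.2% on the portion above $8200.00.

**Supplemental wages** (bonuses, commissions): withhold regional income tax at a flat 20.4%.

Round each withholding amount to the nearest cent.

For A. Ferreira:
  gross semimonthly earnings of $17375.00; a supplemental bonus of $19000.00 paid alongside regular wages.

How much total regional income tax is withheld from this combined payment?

$6512.05

Regional Income Tax: taxable = $17375.00
  $599.20 + 22.2% × ($17375.00 − $8200.00) = $599.20 + 22.2% × $9175.00 = $2636.05
Supplemental (20.4% flat on bonus): 20.4% × $19000.00 = $3876.00
Total regional income tax: $2636.05 + $3876.00 = $6512.05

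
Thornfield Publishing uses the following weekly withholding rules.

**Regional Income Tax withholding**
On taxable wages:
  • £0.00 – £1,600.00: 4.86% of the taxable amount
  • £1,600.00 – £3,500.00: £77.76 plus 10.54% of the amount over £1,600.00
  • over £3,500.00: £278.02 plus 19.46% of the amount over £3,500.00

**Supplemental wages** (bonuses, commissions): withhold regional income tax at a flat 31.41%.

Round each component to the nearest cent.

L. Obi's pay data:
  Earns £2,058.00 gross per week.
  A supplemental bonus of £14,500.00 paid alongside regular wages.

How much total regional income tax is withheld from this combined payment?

£4,680.48

Regional Income Tax: taxable = £2,058.00
  £77.76 + 10.54% × (£2,058.00 − £1,600.00) = £77.76 + 10.54% × £458.00 = £126.03
Supplemental (31.41% flat on bonus): 31.41% × £14,500.00 = £4,554.45
Total regional income tax: £126.03 + £4,554.45 = £4,680.48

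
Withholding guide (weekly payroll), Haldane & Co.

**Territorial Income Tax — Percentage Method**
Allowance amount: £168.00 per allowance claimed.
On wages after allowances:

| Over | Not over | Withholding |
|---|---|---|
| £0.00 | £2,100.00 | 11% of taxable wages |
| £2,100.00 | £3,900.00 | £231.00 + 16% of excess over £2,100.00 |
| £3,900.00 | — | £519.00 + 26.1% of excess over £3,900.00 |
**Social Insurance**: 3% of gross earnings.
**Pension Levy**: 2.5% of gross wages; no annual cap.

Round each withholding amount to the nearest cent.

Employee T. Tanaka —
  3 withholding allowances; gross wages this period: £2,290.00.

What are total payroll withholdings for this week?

Territorial Income Tax: taxable = £2,290.00 − 3×£168.00 = £1,786.00
  11% × £1,786.00 = £196.46
Social Insurance: 3% × £2,290.00 = £68.70
Pension Levy: 2.5% × £2,290.00 = £57.25
Total: £196.46 + £68.70 + £57.25 = £322.41

£322.41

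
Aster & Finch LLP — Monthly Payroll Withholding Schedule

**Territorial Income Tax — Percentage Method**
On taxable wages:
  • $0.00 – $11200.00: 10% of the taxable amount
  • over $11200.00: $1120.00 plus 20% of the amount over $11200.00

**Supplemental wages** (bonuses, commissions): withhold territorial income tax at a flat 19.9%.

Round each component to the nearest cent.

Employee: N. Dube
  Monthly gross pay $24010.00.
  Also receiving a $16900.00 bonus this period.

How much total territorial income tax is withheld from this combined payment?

$7045.10

Territorial Income Tax: taxable = $24010.00
  $1120.00 + 20% × ($24010.00 − $11200.00) = $1120.00 + 20% × $12810.00 = $3682.00
Supplemental (19.9% flat on bonus): 19.9% × $16900.00 = $3363.10
Total territorial income tax: $3682.00 + $3363.10 = $7045.10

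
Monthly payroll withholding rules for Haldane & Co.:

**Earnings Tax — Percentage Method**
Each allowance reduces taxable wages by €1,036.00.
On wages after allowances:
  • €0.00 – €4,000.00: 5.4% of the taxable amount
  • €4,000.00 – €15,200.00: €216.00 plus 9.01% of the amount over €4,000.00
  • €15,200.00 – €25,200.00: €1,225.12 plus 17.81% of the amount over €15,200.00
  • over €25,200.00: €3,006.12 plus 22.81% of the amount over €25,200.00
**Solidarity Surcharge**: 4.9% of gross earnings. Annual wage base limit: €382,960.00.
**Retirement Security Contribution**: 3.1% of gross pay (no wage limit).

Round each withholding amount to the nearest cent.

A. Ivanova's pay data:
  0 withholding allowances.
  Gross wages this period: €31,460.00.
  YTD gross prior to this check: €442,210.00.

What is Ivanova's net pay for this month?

€26,050.71

Earnings Tax: taxable = €31,460.00
  €3,006.12 + 22.81% × (€31,460.00 − €25,200.00) = €3,006.12 + 22.81% × €6,260.00 = €4,434.03
Solidarity Surcharge: YTD €442,210.00 ≥ cap €382,960.00 → €0.00
Retirement Security Contribution: 3.1% × €31,460.00 = €975.26
Total withheld: €4,434.03 + €0.00 + €975.26 = €5,409.29
Net pay: €31,460.00 − €5,409.29 = €26,050.71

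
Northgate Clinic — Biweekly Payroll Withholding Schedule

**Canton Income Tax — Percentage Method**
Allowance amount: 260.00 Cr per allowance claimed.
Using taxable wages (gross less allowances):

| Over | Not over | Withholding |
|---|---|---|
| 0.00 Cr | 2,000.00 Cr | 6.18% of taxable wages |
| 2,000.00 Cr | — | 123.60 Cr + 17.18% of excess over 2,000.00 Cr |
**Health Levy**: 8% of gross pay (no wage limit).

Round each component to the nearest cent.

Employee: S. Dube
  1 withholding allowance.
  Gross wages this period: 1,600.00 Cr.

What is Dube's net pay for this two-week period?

1,389.19 Cr

Canton Income Tax: taxable = 1,600.00 Cr − 1×260.00 Cr = 1,340.00 Cr
  6.18% × 1,340.00 Cr = 82.81 Cr
Health Levy: 8% × 1,600.00 Cr = 128.00 Cr
Total withheld: 82.81 Cr + 128.00 Cr = 210.81 Cr
Net pay: 1,600.00 Cr − 210.81 Cr = 1,389.19 Cr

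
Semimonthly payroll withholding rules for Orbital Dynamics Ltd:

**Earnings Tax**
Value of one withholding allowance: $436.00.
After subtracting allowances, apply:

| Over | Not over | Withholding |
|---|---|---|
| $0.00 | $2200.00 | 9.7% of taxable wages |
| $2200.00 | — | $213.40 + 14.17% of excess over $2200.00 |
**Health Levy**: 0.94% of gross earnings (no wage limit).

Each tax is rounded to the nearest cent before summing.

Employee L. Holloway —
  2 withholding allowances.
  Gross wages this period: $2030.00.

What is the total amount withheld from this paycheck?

$131.41

Earnings Tax: taxable = $2030.00 − 2×$436.00 = $1158.00
  9.7% × $1158.00 = $112.33
Health Levy: 0.94% × $2030.00 = $19.08
Total: $112.33 + $19.08 = $131.41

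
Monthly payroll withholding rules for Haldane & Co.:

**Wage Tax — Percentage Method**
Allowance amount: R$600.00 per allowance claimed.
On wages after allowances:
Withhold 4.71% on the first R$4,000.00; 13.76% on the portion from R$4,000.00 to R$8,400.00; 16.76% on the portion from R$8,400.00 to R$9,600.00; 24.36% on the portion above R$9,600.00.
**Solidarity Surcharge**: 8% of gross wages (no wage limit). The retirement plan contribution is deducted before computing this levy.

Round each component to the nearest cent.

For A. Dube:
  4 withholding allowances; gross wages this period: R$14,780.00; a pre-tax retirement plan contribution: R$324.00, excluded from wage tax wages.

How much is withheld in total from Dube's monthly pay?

R$2,749.72

Wage Tax: taxable = R$14,780.00 − R$324.00 − 4×R$600.00 = R$12,056.00
  R$994.96 + 24.36% × (R$12,056.00 − R$9,600.00) = R$994.96 + 24.36% × R$2,456.00 = R$1,593.24
Solidarity Surcharge: 8% × R$14,456.00 = R$1,156.48
Total: R$1,593.24 + R$1,156.48 = R$2,749.72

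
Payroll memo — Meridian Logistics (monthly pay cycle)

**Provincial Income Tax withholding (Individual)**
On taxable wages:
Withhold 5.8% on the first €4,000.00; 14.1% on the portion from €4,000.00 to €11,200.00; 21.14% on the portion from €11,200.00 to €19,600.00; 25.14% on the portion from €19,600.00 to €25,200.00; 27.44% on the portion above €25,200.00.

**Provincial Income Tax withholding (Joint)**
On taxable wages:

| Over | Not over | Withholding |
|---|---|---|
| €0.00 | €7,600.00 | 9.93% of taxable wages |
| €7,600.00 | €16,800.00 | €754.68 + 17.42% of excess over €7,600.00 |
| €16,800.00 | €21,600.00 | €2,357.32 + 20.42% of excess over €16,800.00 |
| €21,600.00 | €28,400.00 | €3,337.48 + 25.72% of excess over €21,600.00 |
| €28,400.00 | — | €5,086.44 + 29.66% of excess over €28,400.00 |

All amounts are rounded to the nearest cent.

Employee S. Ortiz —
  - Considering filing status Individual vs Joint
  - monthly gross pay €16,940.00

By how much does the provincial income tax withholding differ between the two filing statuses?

Provincial Income Tax (Individual): taxable = €16,940.00
  €1,247.20 + 21.14% × (€16,940.00 − €11,200.00) = €1,247.20 + 21.14% × €5,740.00 = €2,460.64
Provincial Income Tax (Joint): taxable = €16,940.00
  €2,357.32 + 20.42% × (€16,940.00 − €16,800.00) = €2,357.32 + 20.42% × €140.00 = €2,385.91
Difference: |€2,460.64 − €2,385.91| = €74.73 (higher under Individual)

€74.73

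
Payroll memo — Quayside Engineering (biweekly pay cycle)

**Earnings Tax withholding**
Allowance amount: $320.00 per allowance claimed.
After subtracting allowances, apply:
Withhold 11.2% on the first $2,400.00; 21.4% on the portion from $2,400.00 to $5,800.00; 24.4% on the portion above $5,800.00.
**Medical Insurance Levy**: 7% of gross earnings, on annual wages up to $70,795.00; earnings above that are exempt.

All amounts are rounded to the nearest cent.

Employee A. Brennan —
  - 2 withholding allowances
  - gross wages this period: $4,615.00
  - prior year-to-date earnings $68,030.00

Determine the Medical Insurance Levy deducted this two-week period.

$193.55

Medical Insurance Levy: cap $70,795.00 − YTD $68,030.00 = $2,765.00 subject; 7% × $2,765.00 = $193.55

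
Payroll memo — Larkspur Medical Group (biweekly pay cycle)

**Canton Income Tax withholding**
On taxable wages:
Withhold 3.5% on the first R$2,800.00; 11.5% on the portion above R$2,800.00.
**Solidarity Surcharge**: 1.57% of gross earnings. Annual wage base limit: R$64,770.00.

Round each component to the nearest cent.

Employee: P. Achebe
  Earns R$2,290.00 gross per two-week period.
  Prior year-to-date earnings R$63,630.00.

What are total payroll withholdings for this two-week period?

R$98.05

Canton Income Tax: taxable = R$2,290.00
  3.5% × R$2,290.00 = R$80.15
Solidarity Surcharge: cap R$64,770.00 − YTD R$63,630.00 = R$1,140.00 subject; 1.57% × R$1,140.00 = R$17.90
Total: R$80.15 + R$17.90 = R$98.05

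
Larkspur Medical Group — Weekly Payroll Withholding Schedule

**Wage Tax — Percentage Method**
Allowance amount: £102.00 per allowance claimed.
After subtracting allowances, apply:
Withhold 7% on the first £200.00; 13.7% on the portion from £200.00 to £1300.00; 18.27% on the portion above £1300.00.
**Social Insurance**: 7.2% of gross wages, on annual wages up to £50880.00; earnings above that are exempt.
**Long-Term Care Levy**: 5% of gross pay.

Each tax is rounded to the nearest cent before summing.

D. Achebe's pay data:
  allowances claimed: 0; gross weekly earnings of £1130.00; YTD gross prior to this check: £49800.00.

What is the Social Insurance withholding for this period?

Social Insurance: cap £50880.00 − YTD £49800.00 = £1080.00 subject; 7.2% × £1080.00 = £77.76

£77.76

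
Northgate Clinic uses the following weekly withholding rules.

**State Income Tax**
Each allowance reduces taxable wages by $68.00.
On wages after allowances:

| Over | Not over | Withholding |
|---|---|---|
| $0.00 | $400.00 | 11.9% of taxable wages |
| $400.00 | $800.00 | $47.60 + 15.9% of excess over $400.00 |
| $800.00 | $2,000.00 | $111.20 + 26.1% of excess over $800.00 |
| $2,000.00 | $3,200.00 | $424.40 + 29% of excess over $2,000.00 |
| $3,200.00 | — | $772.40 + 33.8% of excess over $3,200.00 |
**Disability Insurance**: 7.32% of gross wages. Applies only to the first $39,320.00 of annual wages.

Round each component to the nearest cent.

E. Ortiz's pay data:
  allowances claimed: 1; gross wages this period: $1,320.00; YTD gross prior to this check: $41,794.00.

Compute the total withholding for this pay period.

State Income Tax: taxable = $1,320.00 − 1×$68.00 = $1,252.00
  $111.20 + 26.1% × ($1,252.00 − $800.00) = $111.20 + 26.1% × $452.00 = $229.17
Disability Insurance: YTD $41,794.00 ≥ cap $39,320.00 → $0.00
Total: $229.17 + $0.00 = $229.17

$229.17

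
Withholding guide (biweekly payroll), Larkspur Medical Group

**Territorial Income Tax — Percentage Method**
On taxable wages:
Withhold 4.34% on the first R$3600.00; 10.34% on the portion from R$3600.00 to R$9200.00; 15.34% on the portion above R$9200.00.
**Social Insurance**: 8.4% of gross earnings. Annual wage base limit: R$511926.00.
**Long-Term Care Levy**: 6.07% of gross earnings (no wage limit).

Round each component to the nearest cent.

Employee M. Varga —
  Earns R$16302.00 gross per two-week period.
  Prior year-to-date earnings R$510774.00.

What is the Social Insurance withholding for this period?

Social Insurance: cap R$511926.00 − YTD R$510774.00 = R$1152.00 subject; 8.4% × R$1152.00 = R$96.77

R$96.77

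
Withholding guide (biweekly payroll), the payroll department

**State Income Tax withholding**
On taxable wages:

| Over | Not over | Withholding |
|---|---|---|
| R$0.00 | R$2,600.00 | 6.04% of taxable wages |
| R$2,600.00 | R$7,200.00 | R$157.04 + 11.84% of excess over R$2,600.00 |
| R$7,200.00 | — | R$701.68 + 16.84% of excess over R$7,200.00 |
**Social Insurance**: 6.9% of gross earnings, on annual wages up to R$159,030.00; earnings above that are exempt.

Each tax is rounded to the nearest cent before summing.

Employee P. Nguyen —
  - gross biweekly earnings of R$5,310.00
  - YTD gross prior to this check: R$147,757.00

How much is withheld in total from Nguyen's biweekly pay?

State Income Tax: taxable = R$5,310.00
  R$157.04 + 11.84% × (R$5,310.00 − R$2,600.00) = R$157.04 + 11.84% × R$2,710.00 = R$477.90
Social Insurance: 6.9% × R$5,310.00 = R$366.39
Total: R$477.90 + R$366.39 = R$844.29

R$844.29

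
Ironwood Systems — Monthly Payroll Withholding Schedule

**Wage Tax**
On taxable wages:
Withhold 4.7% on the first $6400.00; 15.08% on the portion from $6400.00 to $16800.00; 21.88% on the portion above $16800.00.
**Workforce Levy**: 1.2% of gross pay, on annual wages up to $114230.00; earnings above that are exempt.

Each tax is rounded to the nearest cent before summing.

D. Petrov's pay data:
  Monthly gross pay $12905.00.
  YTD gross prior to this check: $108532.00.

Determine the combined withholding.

Wage Tax: taxable = $12905.00
  $300.80 + 15.08% × ($12905.00 − $6400.00) = $300.80 + 15.08% × $6505.00 = $1281.75
Workforce Levy: cap $114230.00 − YTD $108532.00 = $5698.00 subject; 1.2% × $5698.00 = $68.38
Total: $1281.75 + $68.38 = $1350.13

$1350.13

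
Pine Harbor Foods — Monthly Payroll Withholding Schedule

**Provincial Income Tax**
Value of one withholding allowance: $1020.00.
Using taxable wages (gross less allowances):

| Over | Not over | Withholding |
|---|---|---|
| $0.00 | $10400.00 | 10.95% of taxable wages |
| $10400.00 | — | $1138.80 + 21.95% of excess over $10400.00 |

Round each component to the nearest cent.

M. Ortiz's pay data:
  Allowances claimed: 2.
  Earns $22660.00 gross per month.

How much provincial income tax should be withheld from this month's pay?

$3382.09

Provincial Income Tax: taxable = $22660.00 − 2×$1020.00 = $20620.00
  $1138.80 + 21.95% × ($20620.00 − $10400.00) = $1138.80 + 21.95% × $10220.00 = $3382.09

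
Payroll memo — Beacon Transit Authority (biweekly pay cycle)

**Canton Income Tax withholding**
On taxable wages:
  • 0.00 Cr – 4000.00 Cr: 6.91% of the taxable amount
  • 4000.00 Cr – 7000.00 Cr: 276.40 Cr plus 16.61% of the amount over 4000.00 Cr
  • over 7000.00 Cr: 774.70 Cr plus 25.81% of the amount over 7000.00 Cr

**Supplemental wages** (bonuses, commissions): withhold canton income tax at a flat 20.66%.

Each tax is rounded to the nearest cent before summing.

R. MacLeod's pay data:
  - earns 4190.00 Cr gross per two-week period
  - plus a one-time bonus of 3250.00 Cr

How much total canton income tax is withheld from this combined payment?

Canton Income Tax: taxable = 4190.00 Cr
  276.40 Cr + 16.61% × (4190.00 Cr − 4000.00 Cr) = 276.40 Cr + 16.61% × 190.00 Cr = 307.96 Cr
Supplemental (20.66% flat on bonus): 20.66% × 3250.00 Cr = 671.45 Cr
Total canton income tax: 307.96 Cr + 671.45 Cr = 979.41 Cr

979.41 Cr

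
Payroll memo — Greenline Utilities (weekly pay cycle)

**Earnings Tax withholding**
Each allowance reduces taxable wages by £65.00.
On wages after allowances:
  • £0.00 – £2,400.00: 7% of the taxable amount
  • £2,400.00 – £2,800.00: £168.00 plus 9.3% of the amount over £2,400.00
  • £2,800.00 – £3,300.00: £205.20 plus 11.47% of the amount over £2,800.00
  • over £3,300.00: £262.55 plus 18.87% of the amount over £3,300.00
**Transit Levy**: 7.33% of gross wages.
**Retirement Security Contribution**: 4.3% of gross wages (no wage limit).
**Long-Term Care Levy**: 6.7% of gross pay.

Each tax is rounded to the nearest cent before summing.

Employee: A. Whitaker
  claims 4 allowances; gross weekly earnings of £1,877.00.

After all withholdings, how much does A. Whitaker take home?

£1,419.76

Earnings Tax: taxable = £1,877.00 − 4×£65.00 = £1,617.00
  7% × £1,617.00 = £113.19
Transit Levy: 7.33% × £1,877.00 = £137.58
Retirement Security Contribution: 4.3% × £1,877.00 = £80.71
Long-Term Care Levy: 6.7% × £1,877.00 = £125.76
Total withheld: £113.19 + £137.58 + £80.71 + £125.76 = £457.24
Net pay: £1,877.00 − £457.24 = £1,419.76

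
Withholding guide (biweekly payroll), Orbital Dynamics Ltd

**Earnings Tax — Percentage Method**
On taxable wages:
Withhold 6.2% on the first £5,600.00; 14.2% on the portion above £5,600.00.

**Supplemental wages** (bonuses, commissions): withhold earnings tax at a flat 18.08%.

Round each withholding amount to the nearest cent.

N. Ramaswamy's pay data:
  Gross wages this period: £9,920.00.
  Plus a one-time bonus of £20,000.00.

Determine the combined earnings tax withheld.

Earnings Tax: taxable = £9,920.00
  £347.20 + 14.2% × (£9,920.00 − £5,600.00) = £347.20 + 14.2% × £4,320.00 = £960.64
Supplemental (18.08% flat on bonus): 18.08% × £20,000.00 = £3,616.00
Total earnings tax: £960.64 + £3,616.00 = £4,576.64

£4,576.64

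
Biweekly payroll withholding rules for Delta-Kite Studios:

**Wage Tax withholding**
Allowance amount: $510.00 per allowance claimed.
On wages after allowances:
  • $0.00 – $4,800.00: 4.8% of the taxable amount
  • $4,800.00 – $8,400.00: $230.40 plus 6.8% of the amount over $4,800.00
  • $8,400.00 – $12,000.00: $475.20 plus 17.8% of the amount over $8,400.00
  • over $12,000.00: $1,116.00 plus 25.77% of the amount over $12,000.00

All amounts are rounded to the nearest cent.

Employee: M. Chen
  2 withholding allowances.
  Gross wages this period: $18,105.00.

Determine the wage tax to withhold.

$2,426.40

Wage Tax: taxable = $18,105.00 − 2×$510.00 = $17,085.00
  $1,116.00 + 25.77% × ($17,085.00 − $12,000.00) = $1,116.00 + 25.77% × $5,085.00 = $2,426.40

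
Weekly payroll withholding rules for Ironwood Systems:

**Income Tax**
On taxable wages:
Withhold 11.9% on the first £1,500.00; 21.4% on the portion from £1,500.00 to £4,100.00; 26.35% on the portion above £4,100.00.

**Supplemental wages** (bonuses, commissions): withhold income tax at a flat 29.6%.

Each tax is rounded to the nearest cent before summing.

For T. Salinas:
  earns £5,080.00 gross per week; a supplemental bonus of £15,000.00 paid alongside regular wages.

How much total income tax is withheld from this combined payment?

£5,433.13

Income Tax: taxable = £5,080.00
  £734.90 + 26.35% × (£5,080.00 − £4,100.00) = £734.90 + 26.35% × £980.00 = £993.13
Supplemental (29.6% flat on bonus): 29.6% × £15,000.00 = £4,440.00
Total income tax: £993.13 + £4,440.00 = £5,433.13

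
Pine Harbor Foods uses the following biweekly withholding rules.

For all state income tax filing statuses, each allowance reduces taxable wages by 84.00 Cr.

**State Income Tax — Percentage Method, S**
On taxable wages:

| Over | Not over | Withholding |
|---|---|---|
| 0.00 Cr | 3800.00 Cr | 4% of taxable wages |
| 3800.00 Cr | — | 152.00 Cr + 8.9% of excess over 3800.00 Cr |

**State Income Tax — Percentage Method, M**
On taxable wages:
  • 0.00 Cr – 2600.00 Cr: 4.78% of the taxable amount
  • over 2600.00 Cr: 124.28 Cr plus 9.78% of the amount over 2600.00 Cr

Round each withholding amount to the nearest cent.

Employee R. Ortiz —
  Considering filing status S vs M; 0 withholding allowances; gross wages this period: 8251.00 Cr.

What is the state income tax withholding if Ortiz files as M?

State Income Tax (M): taxable = 8251.00 Cr
  124.28 Cr + 9.78% × (8251.00 Cr − 2600.00 Cr) = 124.28 Cr + 9.78% × 5651.00 Cr = 676.95 Cr

676.95 Cr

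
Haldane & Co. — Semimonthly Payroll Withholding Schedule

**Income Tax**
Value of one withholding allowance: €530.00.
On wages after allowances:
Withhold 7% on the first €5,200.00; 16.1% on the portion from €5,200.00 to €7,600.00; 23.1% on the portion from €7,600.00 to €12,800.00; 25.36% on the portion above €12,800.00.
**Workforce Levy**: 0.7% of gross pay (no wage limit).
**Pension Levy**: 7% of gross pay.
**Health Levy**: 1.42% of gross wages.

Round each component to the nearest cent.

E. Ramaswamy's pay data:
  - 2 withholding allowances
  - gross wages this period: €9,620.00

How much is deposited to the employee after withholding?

Income Tax: taxable = €9,620.00 − 2×€530.00 = €8,560.00
  €750.40 + 23.1% × (€8,560.00 − €7,600.00) = €750.40 + 23.1% × €960.00 = €972.16
Workforce Levy: 0.7% × €9,620.00 = €67.34
Pension Levy: 7% × €9,620.00 = €673.40
Health Levy: 1.42% × €9,620.00 = €136.60
Total withheld: €972.16 + €67.34 + €673.40 + €136.60 = €1,849.50
Net pay: €9,620.00 − €1,849.50 = €7,770.50

€7,770.50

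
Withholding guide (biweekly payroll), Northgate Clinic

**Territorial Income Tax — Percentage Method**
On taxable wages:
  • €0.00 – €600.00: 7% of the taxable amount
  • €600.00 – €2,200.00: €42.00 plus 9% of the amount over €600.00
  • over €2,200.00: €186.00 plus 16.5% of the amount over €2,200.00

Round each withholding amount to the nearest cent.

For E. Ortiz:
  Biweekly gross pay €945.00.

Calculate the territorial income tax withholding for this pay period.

Territorial Income Tax: taxable = €945.00
  €42.00 + 9% × (€945.00 − €600.00) = €42.00 + 9% × €345.00 = €73.05

€73.05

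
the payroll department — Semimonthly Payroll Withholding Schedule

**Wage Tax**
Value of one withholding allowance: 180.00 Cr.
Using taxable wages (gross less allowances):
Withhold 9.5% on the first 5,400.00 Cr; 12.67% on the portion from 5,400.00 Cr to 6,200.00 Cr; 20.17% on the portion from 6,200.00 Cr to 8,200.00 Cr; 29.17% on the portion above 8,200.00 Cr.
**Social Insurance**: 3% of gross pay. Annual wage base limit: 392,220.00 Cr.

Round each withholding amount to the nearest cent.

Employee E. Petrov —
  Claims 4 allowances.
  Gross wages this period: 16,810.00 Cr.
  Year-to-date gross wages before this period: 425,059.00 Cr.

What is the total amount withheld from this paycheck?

Wage Tax: taxable = 16,810.00 Cr − 4×180.00 Cr = 16,090.00 Cr
  1,017.76 Cr + 29.17% × (16,090.00 Cr − 8,200.00 Cr) = 1,017.76 Cr + 29.17% × 7,890.00 Cr = 3,319.27 Cr
Social Insurance: YTD 425,059.00 Cr ≥ cap 392,220.00 Cr → 0.00 Cr
Total: 3,319.27 Cr + 0.00 Cr = 3,319.27 Cr

3,319.27 Cr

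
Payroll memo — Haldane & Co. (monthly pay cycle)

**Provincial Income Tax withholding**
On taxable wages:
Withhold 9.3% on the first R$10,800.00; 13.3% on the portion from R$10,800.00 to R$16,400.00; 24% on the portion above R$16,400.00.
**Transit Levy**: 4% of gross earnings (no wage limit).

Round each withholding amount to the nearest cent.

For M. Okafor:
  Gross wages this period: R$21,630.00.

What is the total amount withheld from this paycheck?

R$3,869.60

Provincial Income Tax: taxable = R$21,630.00
  R$1,749.20 + 24% × (R$21,630.00 − R$16,400.00) = R$1,749.20 + 24% × R$5,230.00 = R$3,004.40
Transit Levy: 4% × R$21,630.00 = R$865.20
Total: R$3,004.40 + R$865.20 = R$3,869.60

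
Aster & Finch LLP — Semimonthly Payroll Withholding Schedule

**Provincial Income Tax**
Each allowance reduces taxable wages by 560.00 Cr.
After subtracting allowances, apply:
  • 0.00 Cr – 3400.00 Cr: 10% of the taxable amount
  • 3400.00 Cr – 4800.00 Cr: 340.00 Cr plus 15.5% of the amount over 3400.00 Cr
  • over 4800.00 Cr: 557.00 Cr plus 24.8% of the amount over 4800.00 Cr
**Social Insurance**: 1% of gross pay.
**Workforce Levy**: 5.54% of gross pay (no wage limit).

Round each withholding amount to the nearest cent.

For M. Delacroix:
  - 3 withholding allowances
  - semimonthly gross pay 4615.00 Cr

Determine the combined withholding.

595.32 Cr

Provincial Income Tax: taxable = 4615.00 Cr − 3×560.00 Cr = 2935.00 Cr
  10% × 2935.00 Cr = 293.50 Cr
Social Insurance: 1% × 4615.00 Cr = 46.15 Cr
Workforce Levy: 5.54% × 4615.00 Cr = 255.67 Cr
Total: 293.50 Cr + 46.15 Cr + 255.67 Cr = 595.32 Cr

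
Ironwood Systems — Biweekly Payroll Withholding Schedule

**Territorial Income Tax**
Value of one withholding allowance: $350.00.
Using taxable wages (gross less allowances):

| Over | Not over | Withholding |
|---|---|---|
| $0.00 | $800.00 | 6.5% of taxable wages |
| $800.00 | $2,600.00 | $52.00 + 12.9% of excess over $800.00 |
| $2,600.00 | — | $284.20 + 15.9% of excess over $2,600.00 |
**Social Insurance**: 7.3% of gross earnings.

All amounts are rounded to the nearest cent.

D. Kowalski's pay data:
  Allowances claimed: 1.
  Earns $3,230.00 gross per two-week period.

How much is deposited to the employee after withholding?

Territorial Income Tax: taxable = $3,230.00 − 1×$350.00 = $2,880.00
  $284.20 + 15.9% × ($2,880.00 − $2,600.00) = $284.20 + 15.9% × $280.00 = $328.72
Social Insurance: 7.3% × $3,230.00 = $235.79
Total withheld: $328.72 + $235.79 = $564.51
Net pay: $3,230.00 − $564.51 = $2,665.49

$2,665.49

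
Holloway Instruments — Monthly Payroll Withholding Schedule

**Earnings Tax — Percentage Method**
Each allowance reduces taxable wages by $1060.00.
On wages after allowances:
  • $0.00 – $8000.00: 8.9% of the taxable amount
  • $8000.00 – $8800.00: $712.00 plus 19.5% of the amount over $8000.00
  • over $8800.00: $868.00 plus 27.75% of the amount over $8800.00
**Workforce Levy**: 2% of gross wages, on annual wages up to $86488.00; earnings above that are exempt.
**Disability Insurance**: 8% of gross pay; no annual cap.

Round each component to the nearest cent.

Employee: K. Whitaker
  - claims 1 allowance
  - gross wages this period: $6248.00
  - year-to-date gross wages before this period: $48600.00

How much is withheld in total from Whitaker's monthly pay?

Earnings Tax: taxable = $6248.00 − 1×$1060.00 = $5188.00
  8.9% × $5188.00 = $461.73
Workforce Levy: 2% × $6248.00 = $124.96
Disability Insurance: 8% × $6248.00 = $499.84
Total: $461.73 + $124.96 + $499.84 = $1086.53

$1086.53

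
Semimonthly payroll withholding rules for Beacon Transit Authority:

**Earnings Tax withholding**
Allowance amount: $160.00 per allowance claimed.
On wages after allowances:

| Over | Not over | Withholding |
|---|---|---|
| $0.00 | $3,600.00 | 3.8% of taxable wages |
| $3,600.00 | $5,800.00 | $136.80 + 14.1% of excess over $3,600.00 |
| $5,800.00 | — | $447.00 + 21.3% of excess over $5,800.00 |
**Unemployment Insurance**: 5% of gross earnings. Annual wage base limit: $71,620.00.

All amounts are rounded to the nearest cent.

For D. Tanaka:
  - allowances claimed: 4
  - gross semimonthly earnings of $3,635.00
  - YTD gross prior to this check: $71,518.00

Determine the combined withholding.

$118.91

Earnings Tax: taxable = $3,635.00 − 4×$160.00 = $2,995.00
  3.8% × $2,995.00 = $113.81
Unemployment Insurance: cap $71,620.00 − YTD $71,518.00 = $102.00 subject; 5% × $102.00 = $5.10
Total: $113.81 + $5.10 = $118.91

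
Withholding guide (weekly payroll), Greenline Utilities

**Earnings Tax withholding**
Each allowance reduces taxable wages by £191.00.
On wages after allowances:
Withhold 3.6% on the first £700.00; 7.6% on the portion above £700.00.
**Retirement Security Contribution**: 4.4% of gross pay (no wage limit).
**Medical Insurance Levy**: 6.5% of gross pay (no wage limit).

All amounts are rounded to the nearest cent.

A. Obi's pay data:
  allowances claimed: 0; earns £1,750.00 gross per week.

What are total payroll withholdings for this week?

Earnings Tax: taxable = £1,750.00
  £25.20 + 7.6% × (£1,750.00 − £700.00) = £25.20 + 7.6% × £1,050.00 = £105.00
Retirement Security Contribution: 4.4% × £1,750.00 = £77.00
Medical Insurance Levy: 6.5% × £1,750.00 = £113.75
Total: £105.00 + £77.00 + £113.75 = £295.75

£295.75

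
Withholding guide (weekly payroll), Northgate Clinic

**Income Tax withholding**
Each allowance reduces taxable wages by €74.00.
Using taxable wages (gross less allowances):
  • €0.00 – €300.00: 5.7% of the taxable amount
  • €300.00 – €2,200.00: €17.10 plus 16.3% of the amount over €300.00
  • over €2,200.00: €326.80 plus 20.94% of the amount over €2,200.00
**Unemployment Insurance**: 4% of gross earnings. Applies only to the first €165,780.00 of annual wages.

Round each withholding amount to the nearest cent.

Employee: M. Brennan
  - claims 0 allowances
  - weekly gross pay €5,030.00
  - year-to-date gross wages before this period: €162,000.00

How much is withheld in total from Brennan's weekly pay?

Income Tax: taxable = €5,030.00
  €326.80 + 20.94% × (€5,030.00 − €2,200.00) = €326.80 + 20.94% × €2,830.00 = €919.40
Unemployment Insurance: cap €165,780.00 − YTD €162,000.00 = €3,780.00 subject; 4% × €3,780.00 = €151.20
Total: €919.40 + €151.20 = €1,070.60

€1,070.60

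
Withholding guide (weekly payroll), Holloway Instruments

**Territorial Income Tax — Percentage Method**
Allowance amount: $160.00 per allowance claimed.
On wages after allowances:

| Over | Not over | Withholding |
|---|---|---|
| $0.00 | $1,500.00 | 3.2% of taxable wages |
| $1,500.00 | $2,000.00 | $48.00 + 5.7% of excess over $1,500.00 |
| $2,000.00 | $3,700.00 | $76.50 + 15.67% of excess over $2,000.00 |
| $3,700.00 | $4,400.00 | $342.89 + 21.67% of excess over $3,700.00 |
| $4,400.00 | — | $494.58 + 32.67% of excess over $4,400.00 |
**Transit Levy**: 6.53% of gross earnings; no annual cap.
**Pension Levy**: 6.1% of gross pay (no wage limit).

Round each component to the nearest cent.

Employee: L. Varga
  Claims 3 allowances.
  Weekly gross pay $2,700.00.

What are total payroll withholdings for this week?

Territorial Income Tax: taxable = $2,700.00 − 3×$160.00 = $2,220.00
  $76.50 + 15.67% × ($2,220.00 − $2,000.00) = $76.50 + 15.67% × $220.00 = $110.97
Transit Levy: 6.53% × $2,700.00 = $176.31
Pension Levy: 6.1% × $2,700.00 = $164.70
Total: $110.97 + $176.31 + $164.70 = $451.98

$451.98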